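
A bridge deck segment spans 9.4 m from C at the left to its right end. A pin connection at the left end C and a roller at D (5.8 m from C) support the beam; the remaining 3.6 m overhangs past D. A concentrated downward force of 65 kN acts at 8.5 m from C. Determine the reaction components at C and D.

ΣM about C: D_y·5.8 − 65·8.5 = 0 → D_y = 552.5/5.8 = 95.2586 ≈ 95.26 kN.
ΣF_y = 0: C_y + 95.2586 − 65 = 0 → C_y = -30.26 kN.
ΣF_x = 0: no horizontal applied forces, so C_x = 0.

C_x = 0, C_y = -30.26 kN, D_y = 95.26 kN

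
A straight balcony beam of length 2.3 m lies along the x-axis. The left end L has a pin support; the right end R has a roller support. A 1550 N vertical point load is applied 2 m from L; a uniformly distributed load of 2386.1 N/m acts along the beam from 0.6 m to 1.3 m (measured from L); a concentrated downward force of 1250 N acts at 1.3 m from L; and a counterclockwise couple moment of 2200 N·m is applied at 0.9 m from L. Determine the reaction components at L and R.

Resultant of the distributed load: 2386.1 × 0.7 = 1670.27 N at 0.95 m from L.
ΣM about L: R_y·2.3 − 1550·2 − (2386.1·0.7)·0.95 − 1250·1.3 + 2200 = 0 → R_y = 4111.7565/2.3 = 1787.72 ≈ 1788 N.
ΣF_y = 0: L_y + 1787.72 − 1550 − 2386.1·0.7 − 1250 = 0 → L_y = 2683 N.
ΣF_x = 0: no horizontal applied forces, so L_x = 0.

L_x = 0, L_y = 2683 N, R_y = 1788 N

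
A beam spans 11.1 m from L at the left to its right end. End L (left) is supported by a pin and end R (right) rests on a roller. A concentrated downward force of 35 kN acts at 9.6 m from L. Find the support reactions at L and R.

Taking moments about L: R_y·11.1 − 35·9.6 = 0 → R_y = 336/11.1 = 30.2703 ≈ 30.27 kN.
ΣF_y = 0: L_y + 30.2703 − 35 = 0 → L_y = 4.730 kN.
ΣF_x = 0: no horizontal applied forces, so L_x = 0.

L_x = 0, L_y = 4.730 kN, R_y = 30.27 kN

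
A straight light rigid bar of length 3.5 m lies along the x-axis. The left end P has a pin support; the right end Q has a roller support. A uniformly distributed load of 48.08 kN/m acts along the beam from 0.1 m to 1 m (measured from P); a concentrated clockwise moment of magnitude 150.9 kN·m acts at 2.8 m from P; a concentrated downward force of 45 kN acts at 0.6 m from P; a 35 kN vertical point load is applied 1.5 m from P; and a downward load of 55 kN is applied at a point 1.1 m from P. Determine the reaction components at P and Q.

P_x = 0, P_y = 88.36 kN, Q_y = 89.91 kN

Resultant of the distributed load: 48.08 × 0.9 = 43.272 kN at 0.55 m from P.
ΣM about P: Q_y·3.5 − (48.08·0.9)·0.55 − 150.9 − 45·0.6 − 35·1.5 − 55·1.1 = 0 → Q_y = 314.6996/3.5 = 89.9142 ≈ 89.91 kN.
ΣF_y = 0: P_y + 89.9142 − 48.08·0.9 − 45 − 35 − 55 = 0 → P_y = 88.36 kN.
ΣF_x = 0: no horizontal applied forces, so P_x = 0.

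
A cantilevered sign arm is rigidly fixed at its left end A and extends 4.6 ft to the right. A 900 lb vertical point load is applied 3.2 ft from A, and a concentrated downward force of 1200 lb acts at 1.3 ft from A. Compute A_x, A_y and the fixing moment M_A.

A_x = 0, A_y = 2100 lb, M_A = 4440 lb·ft

ΣF_x = 0: A_x = 0.
ΣF_y = 0: A_y − 900 − 1200 = 0 → A_y = 2100 lb.
ΣM about A: M_A − 900·3.2 − 1200·1.3 = 0 → M_A = 4440 lb·ft.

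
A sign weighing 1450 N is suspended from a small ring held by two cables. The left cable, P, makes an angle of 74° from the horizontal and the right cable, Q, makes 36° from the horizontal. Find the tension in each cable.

T_P = 1248 N, T_Q = 425.3 N

ΣF_x = 0: −T_P·cos74° + T_Q·cos36° = 0 → T_Q = 0.340707·T_P.
ΣF_y = 0: T_P·sin74° + T_Q·sin36° = 1450.
Substitute: T_P·(0.961262 + 0.340707·0.587785) = 1450 → T_P = 1248.36 ≈ 1248 N.
Then T_Q = 0.340707 × 1248.36 = 425.3 N.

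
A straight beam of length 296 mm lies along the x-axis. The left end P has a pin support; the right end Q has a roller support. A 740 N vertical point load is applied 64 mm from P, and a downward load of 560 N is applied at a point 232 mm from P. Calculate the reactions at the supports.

Moments about P: Q_y·296 − 740·64 − 560·232 = 0 → Q_y = 177280/296 = 598.919 ≈ 598.9 N.
ΣF_y = 0: P_y + 598.919 − 740 − 560 = 0 → P_y = 701.1 N.
ΣF_x = 0: no horizontal applied forces, so P_x = 0.

P_x = 0, P_y = 701.1 N, Q_y = 598.9 N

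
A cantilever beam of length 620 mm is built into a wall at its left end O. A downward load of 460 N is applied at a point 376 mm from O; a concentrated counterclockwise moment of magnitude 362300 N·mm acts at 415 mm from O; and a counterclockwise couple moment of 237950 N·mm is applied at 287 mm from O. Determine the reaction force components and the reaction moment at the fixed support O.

O_x = 0, O_y = 460.0 N, M_O = -427300 N·mm

ΣF_x = 0: O_x = 0.
ΣF_y = 0: O_y − 460 = 0 → O_y = 460.0 N.
ΣM about O: M_O − 460·376 + 362300 + 237950 = 0 → M_O = -427300 N·mm.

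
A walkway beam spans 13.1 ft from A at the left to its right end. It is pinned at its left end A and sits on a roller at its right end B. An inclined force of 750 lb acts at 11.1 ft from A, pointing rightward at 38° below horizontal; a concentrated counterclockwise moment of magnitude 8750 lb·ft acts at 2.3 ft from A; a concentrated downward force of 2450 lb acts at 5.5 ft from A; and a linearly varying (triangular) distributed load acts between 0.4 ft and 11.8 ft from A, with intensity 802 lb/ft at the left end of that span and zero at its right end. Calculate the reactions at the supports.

A_x = -591.0 lb, A_y = 5266 lb, B_y = 2218 lb

Resultant of the triangular load: ½ × 802 × 11.4 = 4571.4 lb, acting at 4.2 ft from A (one-third of the span from the peak).
ΣM about A: B_y·13.1 − 750·sin38°·11.1 + 8750 − 2450·5.5 − (½·802·11.4)·4.2 = 0 → B_y = 29050.3/13.1 = 2217.58 ≈ 2218 lb.
ΣF_y = 0: A_y + 2217.58 − 750·sin38° − 2450 − ½·802·11.4 = 0 → A_y = 5266 lb.
ΣF_x = 0: A_x + 750·cos38° = 0 → A_x = -591.0 lb.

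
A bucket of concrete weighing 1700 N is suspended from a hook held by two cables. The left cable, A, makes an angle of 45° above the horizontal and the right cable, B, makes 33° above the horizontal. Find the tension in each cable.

T_A = 1458 N, T_B = 1229 N

ΣF_x = 0: −T_A·cos45° + T_B·cos33° = 0 → T_B = 0.843128·T_A.
ΣF_y = 0: T_A·sin45° + T_B·sin33° = 1700.
Substitute: T_A·(0.707107 + 0.843128·0.544639) = 1700 → T_A = 1457.59 ≈ 1458 N.
Then T_B = 0.843128 × 1457.59 = 1229 N.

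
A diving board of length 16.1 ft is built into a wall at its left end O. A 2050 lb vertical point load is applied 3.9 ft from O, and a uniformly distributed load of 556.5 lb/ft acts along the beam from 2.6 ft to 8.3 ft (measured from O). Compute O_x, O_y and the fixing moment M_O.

O_x = 0, O_y = 5222 lb, M_O = 25280 lb·ft

Resultant of the distributed load: 556.5 × 5.7 = 3172.05 lb at 5.45 ft from O.
ΣF_x = 0: O_x = 0.
ΣF_y = 0: O_y − 2050 − 556.5·5.7 = 0 → O_y = 5222 lb.
ΣM about O: M_O − 2050·3.9 − (556.5·5.7)·5.45 = 0 → M_O = 25280 lb·ft.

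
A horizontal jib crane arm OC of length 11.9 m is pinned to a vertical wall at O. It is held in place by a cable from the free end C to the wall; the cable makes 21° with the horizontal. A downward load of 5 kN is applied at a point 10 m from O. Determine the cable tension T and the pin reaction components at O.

ΣM about O: T·sin21°·11.9 − 5·10 = 0 → T = 50/(11.9·0.358368) = 11.7245 ≈ 11.72 kN.
ΣF_x = 0: O_x − T·cos21° = 0 → O_x = 11.7245 × 0.93358 = 10.95 kN.
ΣF_y = 0: O_y + T·sin21° − 5 = 0 → O_y = 5 − 11.7245 × 0.358368 = 0.7983 kN.

T = 11.72 kN, O_x = 10.95 kN, O_y = 0.7983 kN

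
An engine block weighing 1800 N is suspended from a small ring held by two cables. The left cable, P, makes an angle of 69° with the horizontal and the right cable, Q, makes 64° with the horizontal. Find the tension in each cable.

ΣF_x = 0: −T_P·cos69° + T_Q·cos64° = 0 → T_Q = 0.817499·T_P.
ΣF_y = 0: T_P·sin69° + T_Q·sin64° = 1800.
Substitute: T_P·(0.93358 + 0.817499·0.898794) = 1800 → T_P = 1078.91 ≈ 1079 N.
Then T_Q = 0.817499 × 1078.91 = 882.0 N.

T_P = 1079 N, T_Q = 882.0 N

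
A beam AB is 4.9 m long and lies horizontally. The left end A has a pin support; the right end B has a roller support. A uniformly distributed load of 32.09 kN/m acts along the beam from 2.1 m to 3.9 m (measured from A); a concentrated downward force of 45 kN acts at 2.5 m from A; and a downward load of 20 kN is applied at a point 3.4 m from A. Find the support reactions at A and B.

Resultant of the distributed load: 32.09 × 1.8 = 57.762 kN at 3 m from A.
Moments about A: B_y·4.9 − (32.09·1.8)·3 − 45·2.5 − 20·3.4 = 0 → B_y = 353.786/4.9 = 72.2012 ≈ 72.20 kN.
ΣF_y = 0: A_y + 72.2012 − 32.09·1.8 − 45 − 20 = 0 → A_y = 50.56 kN.
ΣF_x = 0: no horizontal applied forces, so A_x = 0.

A_x = 0, A_y = 50.56 kN, B_y = 72.20 kN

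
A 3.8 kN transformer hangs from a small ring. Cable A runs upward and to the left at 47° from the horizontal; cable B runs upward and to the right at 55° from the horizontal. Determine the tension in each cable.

ΣF_x = 0: −T_A·cos47° + T_B·cos55° = 0 → T_B = 1.18903·T_A.
ΣF_y = 0: T_A·sin47° + T_B·sin55° = 3.8.
Substitute: T_A·(0.731354 + 1.18903·0.819152) = 3.8 → T_A = 2.22828 ≈ 2.228 kN.
Then T_B = 1.18903 × 2.22828 = 2.649 kN.

T_A = 2.228 kN, T_B = 2.649 kN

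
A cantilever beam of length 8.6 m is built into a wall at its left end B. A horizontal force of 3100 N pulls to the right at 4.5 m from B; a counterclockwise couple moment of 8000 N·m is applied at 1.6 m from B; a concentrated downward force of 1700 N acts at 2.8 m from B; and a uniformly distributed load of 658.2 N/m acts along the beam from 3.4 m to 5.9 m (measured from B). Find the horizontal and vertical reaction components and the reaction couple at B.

Resultant of the distributed load: 658.2 × 2.5 = 1645.5 N at 4.65 m from B.
ΣF_x = 0: B_x + 3100 = 0 → B_x = -3100 N.
ΣF_y = 0: B_y − 1700 − 658.2·2.5 = 0 → B_y = 3346 N.
ΣM about B: M_B + 8000 − 1700·2.8 − (658.2·2.5)·4.65 = 0 → M_B = 4412 N·m.

B_x = -3100 N, B_y = 3346 N, M_B = 4412 N·m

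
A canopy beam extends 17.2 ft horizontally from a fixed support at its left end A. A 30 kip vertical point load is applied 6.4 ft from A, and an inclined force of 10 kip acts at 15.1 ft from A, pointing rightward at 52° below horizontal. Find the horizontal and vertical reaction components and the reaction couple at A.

A_x = -6.157 kip, A_y = 37.88 kip, M_A = 311.0 kip·ft

ΣF_x = 0: A_x + 10·cos52° = 0 → A_x = -6.157 kip.
ΣF_y = 0: A_y − 30 − 10·sin52° = 0 → A_y = 37.88 kip.
ΣM about A: M_A − 30·6.4 − 10·sin52°·15.1 = 0 → M_A = 311.0 kip·ft.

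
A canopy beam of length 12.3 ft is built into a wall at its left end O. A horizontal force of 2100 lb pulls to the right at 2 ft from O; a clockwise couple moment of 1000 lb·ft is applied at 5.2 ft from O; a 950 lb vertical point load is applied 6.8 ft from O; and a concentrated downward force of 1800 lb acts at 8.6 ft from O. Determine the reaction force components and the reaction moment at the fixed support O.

ΣF_x = 0: O_x + 2100 = 0 → O_x = -2100 lb.
ΣF_y = 0: O_y − 950 − 1800 = 0 → O_y = 2750 lb.
ΣM about O: M_O − 1000 − 950·6.8 − 1800·8.6 = 0 → M_O = 22940 lb·ft.

O_x = -2100 lb, O_y = 2750 lb, M_O = 22940 lb·ft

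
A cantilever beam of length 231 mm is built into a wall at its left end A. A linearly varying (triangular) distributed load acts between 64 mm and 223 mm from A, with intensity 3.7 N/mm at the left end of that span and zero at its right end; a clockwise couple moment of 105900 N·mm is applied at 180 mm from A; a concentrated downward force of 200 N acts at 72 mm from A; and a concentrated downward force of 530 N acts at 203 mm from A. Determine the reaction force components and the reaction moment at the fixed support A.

A_x = 0, A_y = 1024 N, M_A = 262300 N·mm

Resultant of the triangular load: ½ × 3.7 × 159 = 294.15 N, acting at 117 mm from A (one-third of the span from the peak).
ΣF_x = 0: A_x = 0.
ΣF_y = 0: A_y − ½·3.7·159 − 200 − 530 = 0 → A_y = 1024 N.
ΣM about A: M_A − (½·3.7·159)·117 − 105900 − 200·72 − 530·203 = 0 → M_A = 262300 N·mm.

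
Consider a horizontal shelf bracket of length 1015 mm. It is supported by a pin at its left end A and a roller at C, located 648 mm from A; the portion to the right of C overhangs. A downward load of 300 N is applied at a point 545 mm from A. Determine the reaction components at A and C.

Moments about A: C_y·648 − 300·545 = 0 → C_y = 163500/648 = 252.315 ≈ 252.3 N.
ΣF_y = 0: A_y + 252.315 − 300 = 0 → A_y = 47.69 N.
ΣF_x = 0: no horizontal applied forces, so A_x = 0.

A_x = 0, A_y = 47.69 N, C_y = 252.3 N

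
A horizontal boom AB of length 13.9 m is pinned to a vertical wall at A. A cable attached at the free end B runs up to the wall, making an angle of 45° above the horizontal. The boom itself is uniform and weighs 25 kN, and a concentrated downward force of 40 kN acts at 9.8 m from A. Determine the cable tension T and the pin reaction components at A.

ΣM about A: T·sin45°·13.9 − 25·6.95 − 40·9.8 = 0 → T = 565.75/(13.9·0.707107) = 57.5605 ≈ 57.56 kN.
ΣF_x = 0: A_x − T·cos45° = 0 → A_x = 57.5605 × 0.707107 = 40.70 kN.
ΣF_y = 0: A_y + T·sin45° − 25 − 40 = 0 → A_y = 65 − 57.5605 × 0.707107 = 24.30 kN.

T = 57.56 kN, A_x = 40.70 kN, A_y = 24.30 kN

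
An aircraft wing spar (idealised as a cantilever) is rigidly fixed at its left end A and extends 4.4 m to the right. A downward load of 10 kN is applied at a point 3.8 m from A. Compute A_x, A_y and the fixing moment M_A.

ΣF_x = 0: A_x = 0.
ΣF_y = 0: A_y − 10 = 0 → A_y = 10.00 kN.
ΣM about A: M_A − 10·3.8 = 0 → M_A = 38.00 kN·m.

A_x = 0, A_y = 10.00 kN, M_A = 38.00 kN·m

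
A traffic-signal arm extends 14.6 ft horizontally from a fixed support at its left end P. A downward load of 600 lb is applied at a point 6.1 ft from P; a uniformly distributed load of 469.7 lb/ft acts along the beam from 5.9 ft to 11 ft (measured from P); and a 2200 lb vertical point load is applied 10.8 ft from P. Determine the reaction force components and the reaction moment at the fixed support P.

P_x = 0, P_y = 5195 lb, M_P = 47660 lb·ft

Resultant of the distributed load: 469.7 × 5.1 = 2395.47 lb at 8.45 ft from P.
ΣF_x = 0: P_x = 0.
ΣF_y = 0: P_y − 600 − 469.7·5.1 − 2200 = 0 → P_y = 5195 lb.
ΣM about P: M_P − 600·6.1 − (469.7·5.1)·8.45 − 2200·10.8 = 0 → M_P = 47660 lb·ft.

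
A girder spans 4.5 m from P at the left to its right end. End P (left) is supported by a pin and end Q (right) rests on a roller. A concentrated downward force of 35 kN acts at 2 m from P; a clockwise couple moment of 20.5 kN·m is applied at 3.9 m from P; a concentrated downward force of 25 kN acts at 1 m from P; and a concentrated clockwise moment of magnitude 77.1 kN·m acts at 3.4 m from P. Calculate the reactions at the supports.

Taking moments about P: Q_y·4.5 − 35·2 − 20.5 − 25·1 − 77.1 = 0 → Q_y = 192.6/4.5 = 42.80 kN.
ΣF_y = 0: P_y + 42.8 − 35 − 25 = 0 → P_y = 17.20 kN.
ΣF_x = 0: no horizontal applied forces, so P_x = 0.

P_x = 0, P_y = 17.20 kN, Q_y = 42.80 kN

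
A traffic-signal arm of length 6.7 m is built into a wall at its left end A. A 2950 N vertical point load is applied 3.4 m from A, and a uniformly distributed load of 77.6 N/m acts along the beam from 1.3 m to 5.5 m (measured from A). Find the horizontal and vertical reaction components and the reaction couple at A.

Resultant of the distributed load: 77.6 × 4.2 = 325.92 N at 3.4 m from A.
ΣF_x = 0: A_x = 0.
ΣF_y = 0: A_y − 2950 − 77.6·4.2 = 0 → A_y = 3276 N.
ΣM about A: M_A − 2950·3.4 − (77.6·4.2)·3.4 = 0 → M_A = 11140 N·m.

A_x = 0, A_y = 3276 N, M_A = 11140 N·m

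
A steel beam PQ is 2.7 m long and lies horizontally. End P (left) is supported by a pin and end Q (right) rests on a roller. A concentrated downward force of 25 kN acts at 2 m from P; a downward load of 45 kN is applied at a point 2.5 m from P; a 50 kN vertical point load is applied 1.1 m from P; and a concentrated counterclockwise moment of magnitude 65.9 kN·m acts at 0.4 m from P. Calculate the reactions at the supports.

P_x = 0, P_y = 63.85 kN, Q_y = 56.15 kN

Taking moments about P: Q_y·2.7 − 25·2 − 45·2.5 − 50·1.1 + 65.9 = 0 → Q_y = 151.6/2.7 = 56.1481 ≈ 56.15 kN.
ΣF_y = 0: P_y + 56.1481 − 25 − 45 − 50 = 0 → P_y = 63.85 kN.
ΣF_x = 0: no horizontal applied forces, so P_x = 0.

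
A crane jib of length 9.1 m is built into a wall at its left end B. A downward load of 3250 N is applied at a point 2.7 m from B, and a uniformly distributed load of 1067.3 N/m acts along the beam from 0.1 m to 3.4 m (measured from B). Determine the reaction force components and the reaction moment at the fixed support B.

B_x = 0, B_y = 6772 N, M_B = 14940 N·m

Resultant of the distributed load: 1067.3 × 3.3 = 3522.09 N at 1.75 m from B.
ΣF_x = 0: B_x = 0.
ΣF_y = 0: B_y − 3250 − 1067.3·3.3 = 0 → B_y = 6772 N.
ΣM about B: M_B − 3250·2.7 − (1067.3·3.3)·1.75 = 0 → M_B = 14940 N·m.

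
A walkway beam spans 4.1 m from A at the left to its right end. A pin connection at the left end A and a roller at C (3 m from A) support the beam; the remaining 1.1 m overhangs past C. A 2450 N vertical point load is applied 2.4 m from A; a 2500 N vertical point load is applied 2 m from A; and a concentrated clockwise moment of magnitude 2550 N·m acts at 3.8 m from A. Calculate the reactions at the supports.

Taking moments about A: C_y·3 − 2450·2.4 − 2500·2 − 2550 = 0 → C_y = 13430/3 = 4476.67 ≈ 4477 N.
ΣF_y = 0: A_y + 4476.67 − 2450 − 2500 = 0 → A_y = 473.3 N.
ΣF_x = 0: no horizontal applied forces, so A_x = 0.

A_x = 0, A_y = 473.3 N, C_y = 4477 N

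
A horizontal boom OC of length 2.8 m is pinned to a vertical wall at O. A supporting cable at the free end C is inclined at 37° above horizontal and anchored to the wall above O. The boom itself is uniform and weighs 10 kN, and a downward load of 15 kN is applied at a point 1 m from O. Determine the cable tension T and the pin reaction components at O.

ΣM about O: T·sin37°·2.8 − 10·1.4 − 15·1 = 0 → T = 29/(2.8·0.601815) = 17.2098 ≈ 17.21 kN.
ΣF_x = 0: O_x − T·cos37° = 0 → O_x = 17.2098 × 0.798636 = 13.74 kN.
ΣF_y = 0: O_y + T·sin37° − 10 − 15 = 0 → O_y = 25 − 17.2098 × 0.601815 = 14.64 kN.

T = 17.21 kN, O_x = 13.74 kN, O_y = 14.64 kN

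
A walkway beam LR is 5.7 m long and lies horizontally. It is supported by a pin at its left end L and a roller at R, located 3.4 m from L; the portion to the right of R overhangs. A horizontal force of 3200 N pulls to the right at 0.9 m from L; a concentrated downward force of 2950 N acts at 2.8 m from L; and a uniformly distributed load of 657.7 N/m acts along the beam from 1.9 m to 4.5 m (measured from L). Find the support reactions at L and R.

Resultant of the distributed load: 657.7 × 2.6 = 1710.02 N at 3.2 m from L.
Moments about L: R_y·3.4 − 2950·2.8 − (657.7·2.6)·3.2 = 0 → R_y = 13732.064/3.4 = 4038.84 ≈ 4039 N.
ΣF_y = 0: L_y + 4038.84 − 2950 − 657.7·2.6 = 0 → L_y = 621.2 N.
ΣF_x = 0: L_x + 3200 = 0 → L_x = -3200 N.

L_x = -3200 N, L_y = 621.2 N, R_y = 4039 N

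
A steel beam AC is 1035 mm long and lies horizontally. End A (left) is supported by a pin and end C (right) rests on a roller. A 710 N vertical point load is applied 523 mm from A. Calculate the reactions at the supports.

A_x = 0, A_y = 351.2 N, C_y = 358.8 N

Taking moments about A: C_y·1035 − 710·523 = 0 → C_y = 371330/1035 = 358.773 ≈ 358.8 N.
ΣF_y = 0: A_y + 358.773 − 710 = 0 → A_y = 351.2 N.
ΣF_x = 0: no horizontal applied forces, so A_x = 0.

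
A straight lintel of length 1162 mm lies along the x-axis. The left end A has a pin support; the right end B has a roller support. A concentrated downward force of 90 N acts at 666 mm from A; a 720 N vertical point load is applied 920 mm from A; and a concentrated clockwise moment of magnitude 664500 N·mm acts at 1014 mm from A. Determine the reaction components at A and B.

A_x = 0, A_y = -383.5 N, B_y = 1193 N

ΣM about A: B_y·1162 − 90·666 − 720·920 − 664500 = 0 → B_y = 1386840/1162 = 1193.49 ≈ 1193 N.
ΣF_y = 0: A_y + 1193.49 − 90 − 720 = 0 → A_y = -383.5 N.
ΣF_x = 0: no horizontal applied forces, so A_x = 0.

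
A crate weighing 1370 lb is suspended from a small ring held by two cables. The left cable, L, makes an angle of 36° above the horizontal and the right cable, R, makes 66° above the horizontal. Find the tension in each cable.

T_L = 569.7 lb, T_R = 1133 lb

ΣF_x = 0: −T_L·cos36° + T_R·cos66° = 0 → T_R = 1.98904·T_L.
ΣF_y = 0: T_L·sin36° + T_R·sin66° = 1370.
Substitute: T_L·(0.587785 + 1.98904·0.913545) = 1370 → T_L = 569.679 ≈ 569.7 lb.
Then T_R = 1.98904 × 569.679 = 1133 lb.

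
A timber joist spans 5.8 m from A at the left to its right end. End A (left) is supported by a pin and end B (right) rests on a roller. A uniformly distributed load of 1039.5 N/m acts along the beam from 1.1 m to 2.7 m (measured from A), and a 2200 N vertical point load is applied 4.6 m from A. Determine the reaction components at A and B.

Resultant of the distributed load: 1039.5 × 1.6 = 1663.2 N at 1.9 m from A.
Taking moments about A: B_y·5.8 − (1039.5·1.6)·1.9 − 2200·4.6 = 0 → B_y = 13280.08/5.8 = 2289.67 ≈ 2290 N.
ΣF_y = 0: A_y + 2289.67 − 1039.5·1.6 − 2200 = 0 → A_y = 1574 N.
ΣF_x = 0: no horizontal applied forces, so A_x = 0.

A_x = 0, A_y = 1574 N, B_y = 2290 N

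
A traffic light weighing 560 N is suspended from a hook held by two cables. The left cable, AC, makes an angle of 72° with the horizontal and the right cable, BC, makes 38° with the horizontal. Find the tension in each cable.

T_AC = 469.6 N, T_BC = 184.2 N

ΣF_x = 0: −T_AC·cos72° + T_BC·cos38° = 0 → T_BC = 0.392148·T_AC.
ΣF_y = 0: T_AC·sin72° + T_BC·sin38° = 560.
Substitute: T_AC·(0.951057 + 0.392148·0.615661) = 560 → T_AC = 469.607 ≈ 469.6 N.
Then T_BC = 0.392148 × 469.607 = 184.2 N.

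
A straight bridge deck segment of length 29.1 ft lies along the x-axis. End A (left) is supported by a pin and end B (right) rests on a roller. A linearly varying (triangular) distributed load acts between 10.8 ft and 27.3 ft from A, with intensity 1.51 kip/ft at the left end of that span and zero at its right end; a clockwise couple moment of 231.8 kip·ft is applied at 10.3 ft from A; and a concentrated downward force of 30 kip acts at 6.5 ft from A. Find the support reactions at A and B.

A_x = 0, A_y = 20.81 kip, B_y = 21.64 kip

Resultant of the triangular load: ½ × 1.51 × 16.5 = 12.4575 kip, acting at 16.3 ft from A (one-third of the span from the peak).
ΣM about A: B_y·29.1 − (½·1.51·16.5)·16.3 − 231.8 − 30·6.5 = 0 → B_y = 629.85725/29.1 = 21.6446 ≈ 21.64 kip.
ΣF_y = 0: A_y + 21.6446 − ½·1.51·16.5 − 30 = 0 → A_y = 20.81 kip.
ΣF_x = 0: no horizontal applied forces, so A_x = 0.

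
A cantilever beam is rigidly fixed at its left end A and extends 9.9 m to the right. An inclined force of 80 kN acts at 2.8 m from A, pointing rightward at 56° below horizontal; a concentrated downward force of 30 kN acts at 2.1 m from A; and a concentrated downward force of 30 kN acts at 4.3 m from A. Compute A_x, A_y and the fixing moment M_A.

ΣF_x = 0: A_x + 80·cos56° = 0 → A_x = -44.74 kN.
ΣF_y = 0: A_y − 80·sin56° − 30 − 30 = 0 → A_y = 126.3 kN.
ΣM about A: M_A − 80·sin56°·2.8 − 30·2.1 − 30·4.3 = 0 → M_A = 377.7 kN·m.

A_x = -44.74 kN, A_y = 126.3 kN, M_A = 377.7 kN·m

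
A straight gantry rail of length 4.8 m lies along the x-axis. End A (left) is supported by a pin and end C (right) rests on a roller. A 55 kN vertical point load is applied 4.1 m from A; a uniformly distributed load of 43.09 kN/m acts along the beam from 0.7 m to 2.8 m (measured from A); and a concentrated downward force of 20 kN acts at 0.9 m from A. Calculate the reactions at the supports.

Resultant of the distributed load: 43.09 × 2.1 = 90.489 kN at 1.75 m from A.
Taking moments about A: C_y·4.8 − 55·4.1 − (43.09·2.1)·1.75 − 20·0.9 = 0 → C_y = 401.85575/4.8 = 83.7199 ≈ 83.72 kN.
ΣF_y = 0: A_y + 83.7199 − 55 − 43.09·2.1 − 20 = 0 → A_y = 81.77 kN.
ΣF_x = 0: no horizontal applied forces, so A_x = 0.

A_x = 0, A_y = 81.77 kN, C_y = 83.72 kN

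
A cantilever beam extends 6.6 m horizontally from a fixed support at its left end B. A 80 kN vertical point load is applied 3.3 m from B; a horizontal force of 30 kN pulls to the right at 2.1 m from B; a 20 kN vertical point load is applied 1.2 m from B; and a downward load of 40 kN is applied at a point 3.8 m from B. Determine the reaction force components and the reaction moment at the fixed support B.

ΣF_x = 0: B_x + 30 = 0 → B_x = -30.00 kN.
ΣF_y = 0: B_y − 80 − 20 − 40 = 0 → B_y = 140.0 kN.
ΣM about B: M_B − 80·3.3 − 20·1.2 − 40·3.8 = 0 → M_B = 440.0 kN·m.

B_x = -30.00 kN, B_y = 140.0 kN, M_B = 440.0 kN·m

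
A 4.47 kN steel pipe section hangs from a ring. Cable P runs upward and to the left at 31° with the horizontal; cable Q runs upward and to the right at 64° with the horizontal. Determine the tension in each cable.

ΣF_x = 0: −T_P·cos31° + T_Q·cos64° = 0 → T_Q = 1.95535·T_P.
ΣF_y = 0: T_P·sin31° + T_Q·sin64° = 4.47.
Substitute: T_P·(0.515038 + 1.95535·0.898794) = 4.47 → T_P = 1.967 kN.
Then T_Q = 1.95535 × 1.967 = 3.846 kN.

T_P = 1.967 kN, T_Q = 3.846 kN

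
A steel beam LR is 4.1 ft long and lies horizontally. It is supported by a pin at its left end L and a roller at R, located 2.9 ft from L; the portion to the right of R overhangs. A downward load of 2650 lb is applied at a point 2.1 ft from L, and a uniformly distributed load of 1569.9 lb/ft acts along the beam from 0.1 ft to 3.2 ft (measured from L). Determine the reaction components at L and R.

Resultant of the distributed load: 1569.9 × 3.1 = 4866.69 lb at 1.65 ft from L.
Taking moments about L: R_y·2.9 − 2650·2.1 − (1569.9·3.1)·1.65 = 0 → R_y = 13595.0385/2.9 = 4687.94 ≈ 4688 lb.
ΣF_y = 0: L_y + 4687.94 − 2650 − 1569.9·3.1 = 0 → L_y = 2829 lb.
ΣF_x = 0: no horizontal applied forces, so L_x = 0.

L_x = 0, L_y = 2829 lb, R_y = 4688 lb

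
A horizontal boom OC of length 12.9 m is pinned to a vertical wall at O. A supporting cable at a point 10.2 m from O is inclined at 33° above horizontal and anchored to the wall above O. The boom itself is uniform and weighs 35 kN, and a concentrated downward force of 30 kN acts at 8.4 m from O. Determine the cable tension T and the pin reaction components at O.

T = 86.00 kN, O_x = 72.12 kN, O_y = 18.16 kN

ΣM about O: T·sin33°·10.2 − 35·6.45 − 30·8.4 = 0 → T = 477.75/(10.2·0.544639) = 85.9987 ≈ 86.00 kN.
ΣF_x = 0: O_x − T·cos33° = 0 → O_x = 85.9987 × 0.838671 = 72.12 kN.
ΣF_y = 0: O_y + T·sin33° − 35 − 30 = 0 → O_y = 65 − 85.9987 × 0.544639 = 18.16 kN.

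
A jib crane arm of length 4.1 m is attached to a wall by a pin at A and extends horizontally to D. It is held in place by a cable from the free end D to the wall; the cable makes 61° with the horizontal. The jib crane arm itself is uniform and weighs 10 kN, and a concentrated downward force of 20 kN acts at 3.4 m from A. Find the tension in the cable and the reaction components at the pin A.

ΣM about A: T·sin61°·4.1 − 10·2.05 − 20·3.4 = 0 → T = 88.5/(4.1·0.87462) = 24.6797 ≈ 24.68 kN.
ΣF_x = 0: A_x − T·cos61° = 0 → A_x = 24.6797 × 0.48481 = 11.96 kN.
ΣF_y = 0: A_y + T·sin61° − 10 − 20 = 0 → A_y = 30 − 24.6797 × 0.87462 = 8.415 kN.

T = 24.68 kN, A_x = 11.96 kN, A_y = 8.415 kN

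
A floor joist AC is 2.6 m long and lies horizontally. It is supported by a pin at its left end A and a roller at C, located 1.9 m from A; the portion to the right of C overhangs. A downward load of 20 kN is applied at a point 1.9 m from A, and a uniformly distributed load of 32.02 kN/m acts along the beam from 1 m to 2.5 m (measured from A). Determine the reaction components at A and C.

Resultant of the distributed load: 32.02 × 1.5 = 48.03 kN at 1.75 m from A.
Taking moments about A: C_y·1.9 − 20·1.9 − (32.02·1.5)·1.75 = 0 → C_y = 122.0525/1.9 = 64.2382 ≈ 64.24 kN.
ΣF_y = 0: A_y + 64.2382 − 20 − 32.02·1.5 = 0 → A_y = 3.792 kN.
ΣF_x = 0: no horizontal applied forces, so A_x = 0.

A_x = 0, A_y = 3.792 kN, C_y = 64.24 kN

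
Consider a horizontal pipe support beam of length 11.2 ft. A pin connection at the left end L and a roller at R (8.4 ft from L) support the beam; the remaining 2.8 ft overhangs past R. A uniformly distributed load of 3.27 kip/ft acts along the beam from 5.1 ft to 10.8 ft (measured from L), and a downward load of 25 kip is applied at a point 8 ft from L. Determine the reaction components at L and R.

L_x = 0, L_y = 2.189 kip, R_y = 41.45 kip

Resultant of the distributed load: 3.27 × 5.7 = 18.639 kip at 7.95 ft from L.
Moments about L: R_y·8.4 − (3.27·5.7)·7.95 − 25·8 = 0 → R_y = 348.18005/8.4 = 41.45 kip.
ΣF_y = 0: L_y + 41.45 − 3.27·5.7 − 25 = 0 → L_y = 2.189 kip.
ΣF_x = 0: no horizontal applied forces, so L_x = 0.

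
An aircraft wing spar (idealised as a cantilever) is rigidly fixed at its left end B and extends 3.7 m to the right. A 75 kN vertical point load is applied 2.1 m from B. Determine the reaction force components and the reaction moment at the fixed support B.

ΣF_x = 0: B_x = 0.
ΣF_y = 0: B_y − 75 = 0 → B_y = 75.00 kN.
ΣM about B: M_B − 75·2.1 = 0 → M_B = 157.5 kN·m.

B_x = 0, B_y = 75.00 kN, M_B = 157.5 kN·m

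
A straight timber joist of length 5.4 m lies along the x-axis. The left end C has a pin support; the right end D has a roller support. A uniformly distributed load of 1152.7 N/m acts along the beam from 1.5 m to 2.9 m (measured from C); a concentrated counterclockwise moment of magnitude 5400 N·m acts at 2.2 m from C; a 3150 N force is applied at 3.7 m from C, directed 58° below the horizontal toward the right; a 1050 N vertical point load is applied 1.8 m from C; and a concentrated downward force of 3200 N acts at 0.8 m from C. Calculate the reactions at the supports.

Resultant of the distributed load: 1152.7 × 1.4 = 1613.78 N at 2.2 m from C.
ΣM about C: D_y·5.4 − (1152.7·1.4)·2.2 + 5400 − 3150·sin58°·3.7 − 1050·1.8 − 3200·0.8 = 0 → D_y = 12484.3/5.4 = 2311.91 ≈ 2312 N.
ΣF_y = 0: C_y + 2311.91 − 1152.7·1.4 − 3150·sin58° − 1050 − 3200 = 0 → C_y = 6223 N.
ΣF_x = 0: C_x + 3150·cos58° = 0 → C_x = -1669 N.

C_x = -1669 N, C_y = 6223 N, D_y = 2312 N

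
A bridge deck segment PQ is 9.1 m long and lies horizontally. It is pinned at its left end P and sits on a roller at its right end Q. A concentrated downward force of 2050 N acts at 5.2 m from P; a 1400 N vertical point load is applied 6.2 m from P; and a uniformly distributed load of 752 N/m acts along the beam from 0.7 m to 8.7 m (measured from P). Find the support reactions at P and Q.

Resultant of the distributed load: 752 × 8 = 6016 N at 4.7 m from P.
Taking moments about P: Q_y·9.1 − 2050·5.2 − 1400·6.2 − (752·8)·4.7 = 0 → Q_y = 47615.2/9.1 = 5232.44 ≈ 5232 N.
ΣF_y = 0: P_y + 5232.44 − 2050 − 1400 − 752·8 = 0 → P_y = 4234 N.
ΣF_x = 0: no horizontal applied forces, so P_x = 0.

P_x = 0, P_y = 4234 N, Q_y = 5232 N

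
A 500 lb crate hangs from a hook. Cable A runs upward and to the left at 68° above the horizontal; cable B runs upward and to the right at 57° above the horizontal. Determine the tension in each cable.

T_A = 332.4 lb, T_B = 228.7 lb

ΣF_x = 0: −T_A·cos68° + T_B·cos57° = 0 → T_B = 0.687807·T_A.
ΣF_y = 0: T_A·sin68° + T_B·sin57° = 500.
Substitute: T_A·(0.927184 + 0.687807·0.838671) = 500 → T_A = 332.441 ≈ 332.4 lb.
Then T_B = 0.687807 × 332.441 = 228.7 lb.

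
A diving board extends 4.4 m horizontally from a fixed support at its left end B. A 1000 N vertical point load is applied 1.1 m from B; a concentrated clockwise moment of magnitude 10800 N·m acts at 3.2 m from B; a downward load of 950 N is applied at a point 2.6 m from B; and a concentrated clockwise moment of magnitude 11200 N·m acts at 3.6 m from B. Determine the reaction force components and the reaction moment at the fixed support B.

ΣF_x = 0: B_x = 0.
ΣF_y = 0: B_y − 1000 − 950 = 0 → B_y = 1950 N.
ΣM about B: M_B − 1000·1.1 − 10800 − 950·2.6 − 11200 = 0 → M_B = 25570 N·m.

B_x = 0, B_y = 1950 N, M_B = 25570 N·m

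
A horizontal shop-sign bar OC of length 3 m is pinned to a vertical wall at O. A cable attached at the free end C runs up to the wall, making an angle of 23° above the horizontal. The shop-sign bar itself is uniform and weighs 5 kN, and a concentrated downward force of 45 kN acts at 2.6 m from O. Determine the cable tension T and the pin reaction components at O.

ΣM about O: T·sin23°·3 − 5·1.5 − 45·2.6 = 0 → T = 124.5/(3·0.390731) = 106.211 ≈ 106.2 kN.
ΣF_x = 0: O_x − T·cos23° = 0 → O_x = 106.211 × 0.920505 = 97.77 kN.
ΣF_y = 0: O_y + T·sin23° − 5 − 45 = 0 → O_y = 50 − 106.211 × 0.390731 = 8.500 kN.

T = 106.2 kN, O_x = 97.77 kN, O_y = 8.500 kN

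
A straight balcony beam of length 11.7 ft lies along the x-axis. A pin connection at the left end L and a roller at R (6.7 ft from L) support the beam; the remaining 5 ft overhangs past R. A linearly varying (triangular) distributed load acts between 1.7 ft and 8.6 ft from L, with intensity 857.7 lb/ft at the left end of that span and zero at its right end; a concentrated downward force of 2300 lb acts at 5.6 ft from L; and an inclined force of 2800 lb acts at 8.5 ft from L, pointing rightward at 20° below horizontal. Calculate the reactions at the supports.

L_x = -2631 lb, L_y = 1313 lb, R_y = 4904 lb

Resultant of the triangular load: ½ × 857.7 × 6.9 = 2959.065 lb, acting at 4 ft from L (one-third of the span from the peak).
Taking moments about L: R_y·6.7 − (½·857.7·6.9)·4 − 2300·5.6 − 2800·sin20°·8.5 = 0 → R_y = 32856.3/6.7 = 4903.93 ≈ 4904 lb.
ΣF_y = 0: L_y + 4903.93 − ½·857.7·6.9 − 2300 − 2800·sin20° = 0 → L_y = 1313 lb.
ΣF_x = 0: L_x + 2800·cos20° = 0 → L_x = -2631 lb.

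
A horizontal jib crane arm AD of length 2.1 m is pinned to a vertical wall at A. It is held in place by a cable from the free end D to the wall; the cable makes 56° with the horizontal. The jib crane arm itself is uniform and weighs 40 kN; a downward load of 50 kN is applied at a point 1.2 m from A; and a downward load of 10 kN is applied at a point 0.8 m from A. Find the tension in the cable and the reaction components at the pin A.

T = 63.18 kN, A_x = 35.33 kN, A_y = 47.62 kN

ΣM about A: T·sin56°·2.1 − 40·1.05 − 50·1.2 − 10·0.8 = 0 → T = 110/(2.1·0.829038) = 63.1828 ≈ 63.18 kN.
ΣF_x = 0: A_x − T·cos56° = 0 → A_x = 63.1828 × 0.559193 = 35.33 kN.
ΣF_y = 0: A_y + T·sin56° − 40 − 50 − 10 = 0 → A_y = 100 − 63.1828 × 0.829038 = 47.62 kN.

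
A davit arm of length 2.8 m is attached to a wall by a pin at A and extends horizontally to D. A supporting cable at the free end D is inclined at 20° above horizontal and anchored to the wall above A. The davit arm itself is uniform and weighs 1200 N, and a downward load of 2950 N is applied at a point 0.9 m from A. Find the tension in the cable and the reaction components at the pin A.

T = 4527 N, A_x = 4254 N, A_y = 2602 N

ΣM about A: T·sin20°·2.8 − 1200·1.4 − 2950·0.9 = 0 → T = 4335/(2.8·0.34202) = 4526.68 ≈ 4527 N.
ΣF_x = 0: A_x − T·cos20° = 0 → A_x = 4526.68 × 0.939693 = 4254 N.
ΣF_y = 0: A_y + T·sin20° − 1200 − 2950 = 0 → A_y = 4150 − 4526.68 × 0.34202 = 2602 N.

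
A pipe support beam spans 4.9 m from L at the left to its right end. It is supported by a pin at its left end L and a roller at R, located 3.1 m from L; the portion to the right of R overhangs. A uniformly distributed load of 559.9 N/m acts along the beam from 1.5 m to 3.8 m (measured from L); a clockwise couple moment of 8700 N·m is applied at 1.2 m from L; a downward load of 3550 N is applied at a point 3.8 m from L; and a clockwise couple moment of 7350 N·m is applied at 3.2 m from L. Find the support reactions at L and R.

L_x = 0, L_y = -5792 N, R_y = 10630 N

Resultant of the distributed load: 559.9 × 2.3 = 1287.77 N at 2.65 m from L.
Taking moments about L: R_y·3.1 − (559.9·2.3)·2.65 − 8700 − 3550·3.8 − 7350 = 0 → R_y = 32952.5905/3.1 = 10629.9 ≈ 10630 N.
ΣF_y = 0: L_y + 10629.9 − 559.9·2.3 − 3550 = 0 → L_y = -5792 N.
ΣF_x = 0: no horizontal applied forces, so L_x = 0.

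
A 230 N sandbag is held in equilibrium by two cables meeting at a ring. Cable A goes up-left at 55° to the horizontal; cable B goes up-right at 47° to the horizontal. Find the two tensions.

ΣF_x = 0: −T_A·cos55° + T_B·cos47° = 0 → T_B = 0.841023·T_A.
ΣF_y = 0: T_A·sin55° + T_B·sin47° = 230.
Substitute: T_A·(0.819152 + 0.841023·0.731354) = 230 → T_A = 160.364 ≈ 160.4 N.
Then T_B = 0.841023 × 160.364 = 134.9 N.

T_A = 160.4 N, T_B = 134.9 N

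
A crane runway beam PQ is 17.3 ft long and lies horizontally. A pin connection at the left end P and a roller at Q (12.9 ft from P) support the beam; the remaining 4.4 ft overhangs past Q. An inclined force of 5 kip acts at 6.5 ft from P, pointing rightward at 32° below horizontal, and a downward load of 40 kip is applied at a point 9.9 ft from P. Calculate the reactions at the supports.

P_x = -4.240 kip, P_y = 10.62 kip, Q_y = 32.03 kip

Taking moments about P: Q_y·12.9 − 5·sin32°·6.5 − 40·9.9 = 0 → Q_y = 413.222/12.9 = 32.0327 ≈ 32.03 kip.
ΣF_y = 0: P_y + 32.0327 − 5·sin32° − 40 = 0 → P_y = 10.62 kip.
ΣF_x = 0: P_x + 5·cos32° = 0 → P_x = -4.240 kip.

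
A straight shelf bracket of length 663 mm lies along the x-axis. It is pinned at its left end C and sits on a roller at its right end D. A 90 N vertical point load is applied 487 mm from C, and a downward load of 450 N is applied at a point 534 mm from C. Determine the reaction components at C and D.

Taking moments about C: D_y·663 − 90·487 − 450·534 = 0 → D_y = 284130/663 = 428.552 ≈ 428.6 N.
ΣF_y = 0: C_y + 428.552 − 90 − 450 = 0 → C_y = 111.4 N.
ΣF_x = 0: no horizontal applied forces, so C_x = 0.

C_x = 0, C_y = 111.4 N, D_y = 428.6 N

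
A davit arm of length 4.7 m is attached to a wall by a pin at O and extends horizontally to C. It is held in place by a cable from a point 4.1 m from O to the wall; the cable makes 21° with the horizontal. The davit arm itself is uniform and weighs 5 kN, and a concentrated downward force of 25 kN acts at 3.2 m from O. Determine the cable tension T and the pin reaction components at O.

ΣM about O: T·sin21°·4.1 − 5·2.35 − 25·3.2 = 0 → T = 91.75/(4.1·0.358368) = 62.4443 ≈ 62.44 kN.
ΣF_x = 0: O_x − T·cos21° = 0 → O_x = 62.4443 × 0.93358 = 58.30 kN.
ΣF_y = 0: O_y + T·sin21° − 5 − 25 = 0 → O_y = 30 − 62.4443 × 0.358368 = 7.622 kN.

T = 62.44 kN, O_x = 58.30 kN, O_y = 7.622 kN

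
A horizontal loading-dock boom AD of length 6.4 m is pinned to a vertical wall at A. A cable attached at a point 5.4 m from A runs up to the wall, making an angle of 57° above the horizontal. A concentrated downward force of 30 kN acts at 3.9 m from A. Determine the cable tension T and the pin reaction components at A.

ΣM about A: T·sin57°·5.4 − 30·3.9 = 0 → T = 117/(5.4·0.838671) = 25.8345 ≈ 25.83 kN.
ΣF_x = 0: A_x − T·cos57° = 0 → A_x = 25.8345 × 0.544639 = 14.07 kN.
ΣF_y = 0: A_y + T·sin57° − 30 = 0 → A_y = 30 − 25.8345 × 0.838671 = 8.333 kN.

T = 25.83 kN, A_x = 14.07 kN, A_y = 8.333 kN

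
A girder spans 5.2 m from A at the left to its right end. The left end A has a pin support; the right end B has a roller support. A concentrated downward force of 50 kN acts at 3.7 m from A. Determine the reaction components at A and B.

A_x = 0, A_y = 14.42 kN, B_y = 35.58 kN

ΣM about A: B_y·5.2 − 50·3.7 = 0 → B_y = 185/5.2 = 35.5769 ≈ 35.58 kN.
ΣF_y = 0: A_y + 35.5769 − 50 = 0 → A_y = 14.42 kN.
ΣF_x = 0: no horizontal applied forces, so A_x = 0.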